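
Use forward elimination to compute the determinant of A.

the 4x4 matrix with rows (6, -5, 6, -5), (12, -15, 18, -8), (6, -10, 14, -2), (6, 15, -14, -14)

det(A) = 180

Forward elimination:
R2 <- R2 - (2)*R1:  [  0  -5   6   2 ]
R3 <- R3 - (1)*R1:  [  0  -5   8   3 ]
R4 <- R4 - (1)*R1:  [   0   20  -20   -9 ]
R3 <- R3 - (1)*R2:  [ 0  0  2  1 ]
R4 <- R4 - (-4)*R2:  [  0   0   4  -1 ]
R4 <- R4 - (2)*R3:  [  0   0   0  -3 ]
Upper-triangular form:
[ 6  -5  6  -5 ]
[ 0  -5  6   2 ]
[ 0   0  2   1 ]
[ 0   0  0  -3 ]
det(A) = (-1)^0 * (6) * (-5) * (2) * (-3) = 180  (0 row swaps -> sign +1)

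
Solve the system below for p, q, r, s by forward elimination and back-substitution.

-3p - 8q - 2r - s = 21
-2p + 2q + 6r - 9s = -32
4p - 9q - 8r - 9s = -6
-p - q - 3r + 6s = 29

(-5, 0, -4, 2)

Forward elimination on [A|b]:
R2 <- R2 - (2/3)*R1:  [     0   22/3   22/3  -25/3    -46 ]
R3 <- R3 - (-4/3)*R1:  [     0  -59/3  -32/3  -31/3     22 ]
R4 <- R4 - (1/3)*R1:  [    0   5/3  -7/3  19/3    22 ]
R3 <- R3 - (-59/22)*R2:  [        0         0         9   -719/22  -1115/11 ]
R4 <- R4 - (5/22)*R2:  [      0       0      -4  181/22  357/11 ]
R4 <- R4 - (-4/9)*R3:  [         0          0          0  -1247/198   -1247/99 ]
Row echelon form:
[ -3    -8    -2         -1  |        21 ]
[  0  22/3  22/3      -25/3  |       -46 ]
[  0     0     9    -719/22  |  -1115/11 ]
[  0     0     0  -1247/198  |  -1247/99 ]
Back-substitution:
s = (-1247/99) / (-1247/198) = 2
r = (-1115/11 - (-719/22)*(2)) / 9 = -4
q = (-46 - (22/3)*(-4) - (-25/3)*(2)) / (22/3) = 0
p = (21 - (-8)*(0) - (-2)*(-4) - (-1)*(2)) / -3 = -5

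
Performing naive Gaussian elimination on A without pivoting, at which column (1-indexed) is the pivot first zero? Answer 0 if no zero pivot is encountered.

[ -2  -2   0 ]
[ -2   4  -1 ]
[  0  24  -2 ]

first zero-pivot column = 0

Naive forward elimination:
R2 <- R2 - (1)*R1:  [  0   6  -1 ]
R3 <- R3 - (4)*R2:  [ 0  0  2 ]
All pivots nonzero; naive elimination completes without hitting a zero pivot.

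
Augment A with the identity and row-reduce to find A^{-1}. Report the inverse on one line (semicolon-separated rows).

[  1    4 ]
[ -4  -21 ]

inverse = [21/5 4/5; -4/5 -1/5]

Gauss-Jordan on [A | I]:
R2 <- R2 - (-4)*R1:  [  0  -5  |   4   1 ]
R2 <- (1/-5)*R2:  [    0     1  |  -4/5  -1/5 ]
R1 <- R1 - (4)*R2:  [    1     0  |  21/5   4/5 ]
Right block of [I | A^{-1}] is the inverse:
[ 21/5   4/5 ]
[ -4/5  -1/5 ]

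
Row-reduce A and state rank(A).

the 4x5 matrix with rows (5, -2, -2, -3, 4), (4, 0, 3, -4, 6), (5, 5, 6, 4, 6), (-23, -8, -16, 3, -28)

rank(A) = 3

Row reduction:
R2 <- R2 - (4/5)*R1:  [    0   8/5  23/5  -8/5  14/5 ]
R3 <- R3 - (1)*R1:  [ 0  7  8  7  2 ]
R4 <- R4 - (-23/5)*R1:  [      0   -86/5  -126/5   -54/5   -48/5 ]
R3 <- R3 - (35/8)*R2:  [     0      0  -97/8     14  -41/4 ]
R4 <- R4 - (-43/4)*R2:  [    0     0  97/4   -28  41/2 ]
R4 <- R4 - (-2)*R3:  [ 0  0  0  0  0 ]
Row echelon form:
[ 5   -2     -2    -3      4 ]
[ 0  8/5   23/5  -8/5   14/5 ]
[ 0    0  -97/8    14  -41/4 ]
[ 0    0      0     0      0 ]
Nonzero rows / pivot columns: 3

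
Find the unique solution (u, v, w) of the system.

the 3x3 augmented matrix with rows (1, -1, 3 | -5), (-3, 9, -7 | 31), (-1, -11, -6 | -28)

Forward elimination on [A|b]:
R2 <- R2 - (-3)*R1:  [  0   6   2  16 ]
R3 <- R3 - (-1)*R1:  [   0  -12   -3  -33 ]
R3 <- R3 - (-2)*R2:  [  0   0   1  -1 ]
Row echelon form:
[ 1  -1  3  |  -5 ]
[ 0   6  2  |  16 ]
[ 0   0  1  |  -1 ]
Back-substitution:
w = (-1) / 1 = -1
v = (16 - (2)*(-1)) / 6 = 3
u = (-5 - (-1)*(3) - (3)*(-1)) / 1 = 1

(1, 3, -1)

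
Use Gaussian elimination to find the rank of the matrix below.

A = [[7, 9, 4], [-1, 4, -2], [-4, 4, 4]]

rank(A) = 3

Row reduction:
R2 <- R2 - (-1/7)*R1:  [     0   37/7  -10/7 ]
R3 <- R3 - (-4/7)*R1:  [    0  64/7  44/7 ]
R3 <- R3 - (64/37)*R2:  [      0       0  324/37 ]
Row echelon form:
[ 7     9       4 ]
[ 0  37/7   -10/7 ]
[ 0     0  324/37 ]
Nonzero rows / pivot columns: 3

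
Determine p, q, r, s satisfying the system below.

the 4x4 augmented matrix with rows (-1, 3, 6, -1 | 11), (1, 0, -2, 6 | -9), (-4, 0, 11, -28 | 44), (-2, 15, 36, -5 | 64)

(3, 4, 0, -2)

Forward elimination on [A|b]:
R2 <- R2 - (-1)*R1:  [ 0  3  4  5  2 ]
R3 <- R3 - (4)*R1:  [   0  -12  -13  -24    0 ]
R4 <- R4 - (2)*R1:  [  0   9  24  -3  42 ]
R3 <- R3 - (-4)*R2:  [  0   0   3  -4   8 ]
R4 <- R4 - (3)*R2:  [   0    0   12  -18   36 ]
R4 <- R4 - (4)*R3:  [  0   0   0  -2   4 ]
Row echelon form:
[ -1  3  6  -1  |  11 ]
[  0  3  4   5  |   2 ]
[  0  0  3  -4  |   8 ]
[  0  0  0  -2  |   4 ]
Back-substitution:
s = (4) / -2 = -2
r = (8 - (-4)*(-2)) / 3 = 0
q = (2 - (4)*(0) - (5)*(-2)) / 3 = 4
p = (11 - (3)*(4) - (6)*(0) - (-1)*(-2)) / -1 = 3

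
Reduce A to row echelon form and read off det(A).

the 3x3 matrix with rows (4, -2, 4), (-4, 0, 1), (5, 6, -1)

Forward elimination:
R2 <- R2 - (-1)*R1:  [  0  -2   5 ]
R3 <- R3 - (5/4)*R1:  [    0  17/2    -6 ]
R3 <- R3 - (-17/4)*R2:  [    0     0  61/4 ]
Upper-triangular form:
[ 4  -2     4 ]
[ 0  -2     5 ]
[ 0   0  61/4 ]
det(A) = (-1)^0 * (4) * (-2) * (61/4) = -122  (0 row swaps -> sign +1)

det(A) = -122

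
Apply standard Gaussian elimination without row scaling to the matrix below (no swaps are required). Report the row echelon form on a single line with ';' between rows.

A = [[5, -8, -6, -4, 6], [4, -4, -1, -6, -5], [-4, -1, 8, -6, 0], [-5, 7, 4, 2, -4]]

REF = [5 -8 -6 -4 6; 0 12/5 19/5 -14/5 -49/5; 0 0 179/12 -107/6 -305/12; 0 0 0 -656/179 -500/179]

Forward elimination:
R2 <- R2 - (4/5)*R1:  [     0   12/5   19/5  -14/5  -49/5 ]
R3 <- R3 - (-4/5)*R1:  [     0  -37/5   16/5  -46/5   24/5 ]
R4 <- R4 - (-1)*R1:  [  0  -1  -2  -2   2 ]
R3 <- R3 - (-37/12)*R2:  [       0        0   179/12   -107/6  -305/12 ]
R4 <- R4 - (-5/12)*R2:  [      0       0   -5/12   -19/6  -25/12 ]
R4 <- R4 - (-5/179)*R3:  [        0         0         0  -656/179  -500/179 ]
Row echelon form:
[ 5    -8      -6        -4         6 ]
[ 0  12/5    19/5     -14/5     -49/5 ]
[ 0     0  179/12    -107/6   -305/12 ]
[ 0     0       0  -656/179  -500/179 ]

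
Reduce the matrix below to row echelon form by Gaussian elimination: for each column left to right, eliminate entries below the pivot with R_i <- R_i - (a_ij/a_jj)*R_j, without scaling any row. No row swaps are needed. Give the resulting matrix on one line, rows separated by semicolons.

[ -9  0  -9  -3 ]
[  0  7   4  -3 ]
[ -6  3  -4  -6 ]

REF = [-9 0 -9 -3; 0 7 4 -3; 0 0 2/7 -19/7]

Forward elimination:
R3 <- R3 - (2/3)*R1:  [  0   3   2  -4 ]
R3 <- R3 - (3/7)*R2:  [     0      0    2/7  -19/7 ]
Row echelon form:
[ -9  0   -9     -3 ]
[  0  7    4     -3 ]
[  0  0  2/7  -19/7 ]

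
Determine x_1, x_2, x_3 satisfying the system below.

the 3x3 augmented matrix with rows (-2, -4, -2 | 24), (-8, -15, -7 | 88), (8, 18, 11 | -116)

Forward elimination on [A|b]:
R2 <- R2 - (4)*R1:  [  0   1   1  -8 ]
R3 <- R3 - (-4)*R1:  [   0    2    3  -20 ]
R3 <- R3 - (2)*R2:  [  0   0   1  -4 ]
Row echelon form:
[ -2  -4  -2  |  24 ]
[  0   1   1  |  -8 ]
[  0   0   1  |  -4 ]
Back-substitution:
x_3 = (-4) / 1 = -4
x_2 = (-8 - (1)*(-4)) / 1 = -4
x_1 = (24 - (-4)*(-4) - (-2)*(-4)) / -2 = 0

(0, -4, -4)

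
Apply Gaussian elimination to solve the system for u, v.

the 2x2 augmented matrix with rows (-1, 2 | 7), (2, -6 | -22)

(1, 4)

Forward elimination on [A|b]:
R2 <- R2 - (-2)*R1:  [  0  -2  -8 ]
Row echelon form:
[ -1   2  |   7 ]
[  0  -2  |  -8 ]
Back-substitution:
v = (-8) / -2 = 4
u = (7 - (2)*(4)) / -1 = 1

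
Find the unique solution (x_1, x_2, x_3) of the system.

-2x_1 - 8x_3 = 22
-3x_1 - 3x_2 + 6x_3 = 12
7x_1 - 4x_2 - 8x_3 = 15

(-3, -5, -2)

Forward elimination on [A|b]:
R2 <- R2 - (3/2)*R1:  [   0   -3   18  -21 ]
R3 <- R3 - (-7/2)*R1:  [   0   -4  -36   92 ]
R3 <- R3 - (4/3)*R2:  [   0    0  -60  120 ]
Row echelon form:
[ -2   0   -8  |   22 ]
[  0  -3   18  |  -21 ]
[  0   0  -60  |  120 ]
Back-substitution:
x_3 = (120) / -60 = -2
x_2 = (-21 - (18)*(-2)) / -3 = -5
x_1 = (22 - (-8)*(-2)) / -2 = -3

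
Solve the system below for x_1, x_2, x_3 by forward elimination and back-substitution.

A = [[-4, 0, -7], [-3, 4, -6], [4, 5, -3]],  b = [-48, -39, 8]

(5, 0, 4)

Forward elimination on [A|b]:
R2 <- R2 - (3/4)*R1:  [    0     4  -3/4    -3 ]
R3 <- R3 - (-1)*R1:  [   0    5  -10  -40 ]
R3 <- R3 - (5/4)*R2:  [       0        0  -145/16   -145/4 ]
Row echelon form:
[ -4  0       -7  |     -48 ]
[  0  4     -3/4  |      -3 ]
[  0  0  -145/16  |  -145/4 ]
Back-substitution:
x_3 = (-145/4) / (-145/16) = 4
x_2 = (-3 - (-3/4)*(4)) / 4 = 0
x_1 = (-48 - (-7)*(4)) / -4 = 5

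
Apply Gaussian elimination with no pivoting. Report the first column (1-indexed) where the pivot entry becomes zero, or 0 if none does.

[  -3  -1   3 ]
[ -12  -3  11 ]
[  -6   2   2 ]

Naive forward elimination:
R2 <- R2 - (4)*R1:  [  0   1  -1 ]
R3 <- R3 - (2)*R1:  [  0   4  -4 ]
R3 <- R3 - (4)*R2:  [ 0  0  0 ]
Matrix at this point:
[ -3  -1   3 ]
[  0   1  -1 ]
[  0   0   0 ]
Pivot entry (3,3) in the last row is zero and there are no rows below to swap with -> zero pivot in column 3 (A is singular).

first zero-pivot column = 3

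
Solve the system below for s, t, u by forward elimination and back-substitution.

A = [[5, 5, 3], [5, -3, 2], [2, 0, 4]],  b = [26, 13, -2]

(5, 2, -3)

Forward elimination on [A|b]:
R2 <- R2 - (1)*R1:  [   0   -8   -1  -13 ]
R3 <- R3 - (2/5)*R1:  [     0     -2   14/5  -62/5 ]
R3 <- R3 - (1/4)*R2:  [       0        0    61/20  -183/20 ]
Row echelon form:
[ 5   5      3  |       26 ]
[ 0  -8     -1  |      -13 ]
[ 0   0  61/20  |  -183/20 ]
Back-substitution:
u = (-183/20) / (61/20) = -3
t = (-13 - (-1)*(-3)) / -8 = 2
s = (26 - (5)*(2) - (3)*(-3)) / 5 = 5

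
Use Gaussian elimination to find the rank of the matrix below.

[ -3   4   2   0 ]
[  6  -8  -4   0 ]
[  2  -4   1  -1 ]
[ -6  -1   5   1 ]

rank(A) = 3

Row reduction:
R2 <- R2 - (-2)*R1:  [ 0  0  0  0 ]
R3 <- R3 - (-2/3)*R1:  [    0  -4/3   7/3    -1 ]
R4 <- R4 - (2)*R1:  [  0  -9   1   1 ]
R2 <-> R3   (pivot in column 2 was zero)
[ -3     4    2   0 ]
[  0  -4/3  7/3  -1 ]
[  0     0    0   0 ]
[  0    -9    1   1 ]
R4 <- R4 - (27/4)*R2:  [     0      0  -59/4   31/4 ]
R3 <-> R4   (pivot in column 3 was zero)
[ -3     4      2     0 ]
[  0  -4/3    7/3    -1 ]
[  0     0  -59/4  31/4 ]
[  0     0      0     0 ]
Row echelon form:
[ -3     4      2     0 ]
[  0  -4/3    7/3    -1 ]
[  0     0  -59/4  31/4 ]
[  0     0      0     0 ]
Nonzero rows / pivot columns: 3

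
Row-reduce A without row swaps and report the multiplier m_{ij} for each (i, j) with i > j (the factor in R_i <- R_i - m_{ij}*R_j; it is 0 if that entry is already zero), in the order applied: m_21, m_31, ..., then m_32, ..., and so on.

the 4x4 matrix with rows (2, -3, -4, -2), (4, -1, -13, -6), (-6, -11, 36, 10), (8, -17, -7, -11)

Forward elimination:
R2 <- R2 - (2)*R1:  [  0   5  -5  -2 ]
R3 <- R3 - (-3)*R1:  [   0  -20   24    4 ]
R4 <- R4 - (4)*R1:  [  0  -5   9  -3 ]
R3 <- R3 - (-4)*R2:  [  0   0   4  -4 ]
R4 <- R4 - (-1)*R2:  [  0   0   4  -5 ]
R4 <- R4 - (1)*R3:  [  0   0   0  -1 ]
Multipliers (in order of application): m_{21} = 2, m_{31} = -3, m_{41} = 4, m_{32} = -4, m_{42} = -1, m_{43} = 1

multipliers: 2, -3, 4, -4, -1, 1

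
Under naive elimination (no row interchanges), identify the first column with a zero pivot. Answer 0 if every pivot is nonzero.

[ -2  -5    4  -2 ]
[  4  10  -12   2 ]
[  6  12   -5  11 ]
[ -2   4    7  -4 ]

first zero-pivot column = 2

Naive forward elimination:
R2 <- R2 - (-2)*R1:  [  0   0  -4  -2 ]
R3 <- R3 - (-3)*R1:  [  0  -3   7   5 ]
R4 <- R4 - (1)*R1:  [  0   9   3  -2 ]
Matrix at this point:
[ -2  -5   4  -2 ]
[  0   0  -4  -2 ]
[  0  -3   7   5 ]
[  0   9   3  -2 ]
Pivot entry (2,2) is zero but row 3 has -3 in column 2 -> naive elimination stops; a row interchange (e.g. R2 <-> R3) would be required here.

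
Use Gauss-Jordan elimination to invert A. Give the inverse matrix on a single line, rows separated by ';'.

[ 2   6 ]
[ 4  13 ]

inverse = [13/2 -3; -2 1]

Gauss-Jordan on [A | I]:
R1 <- (1/2)*R1:  [   1    3  |  1/2    0 ]
R2 <- R2 - (4)*R1:  [  0   1  |  -2   1 ]
R1 <- R1 - (3)*R2:  [    1     0  |  13/2    -3 ]
Right block of [I | A^{-1}] is the inverse:
[ 13/2  -3 ]
[   -2   1 ]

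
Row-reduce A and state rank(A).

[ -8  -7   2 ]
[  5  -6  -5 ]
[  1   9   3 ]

Row reduction:
R2 <- R2 - (-5/8)*R1:  [     0  -83/8  -15/4 ]
R3 <- R3 - (-1/8)*R1:  [    0  65/8  13/4 ]
R3 <- R3 - (-65/83)*R2:  [     0      0  26/83 ]
Row echelon form:
[ -8     -7      2 ]
[  0  -83/8  -15/4 ]
[  0      0  26/83 ]
Nonzero rows / pivot columns: 3

rank(A) = 3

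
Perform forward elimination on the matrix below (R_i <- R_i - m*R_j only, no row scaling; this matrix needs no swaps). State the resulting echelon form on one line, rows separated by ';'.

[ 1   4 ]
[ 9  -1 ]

Forward elimination:
R2 <- R2 - (9)*R1:  [   0  -37 ]
Row echelon form:
[ 1    4 ]
[ 0  -37 ]

REF = [1 4; 0 -37]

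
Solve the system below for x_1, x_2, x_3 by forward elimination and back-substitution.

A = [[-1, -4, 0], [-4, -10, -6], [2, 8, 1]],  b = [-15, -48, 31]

(3, 3, 1)

Forward elimination on [A|b]:
R2 <- R2 - (4)*R1:  [  0   6  -6  12 ]
R3 <- R3 - (-2)*R1:  [ 0  0  1  1 ]
Row echelon form:
[ -1  -4   0  |  -15 ]
[  0   6  -6  |   12 ]
[  0   0   1  |    1 ]
Back-substitution:
x_3 = (1) / 1 = 1
x_2 = (12 - (-6)*(1)) / 6 = 3
x_1 = (-15 - (-4)*(3)) / -1 = 3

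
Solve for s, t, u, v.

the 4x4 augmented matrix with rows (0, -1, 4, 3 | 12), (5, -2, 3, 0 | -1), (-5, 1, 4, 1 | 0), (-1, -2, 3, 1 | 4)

Forward elimination on [A|b]:
R1 <-> R2   (pivot in column 1 was zero)
[  5  -2  3  0  -1 ]
[  0  -1  4  3  12 ]
[ -5   1  4  1   0 ]
[ -1  -2  3  1   4 ]
R3 <- R3 - (-1)*R1:  [  0  -1   7   1  -1 ]
R4 <- R4 - (-1/5)*R1:  [     0  -12/5   18/5      1   19/5 ]
R3 <- R3 - (1)*R2:  [   0    0    3   -2  -13 ]
R4 <- R4 - (12/5)*R2:  [     0      0     -6  -31/5    -25 ]
R4 <- R4 - (-2)*R3:  [     0      0      0  -51/5    -51 ]
Row echelon form:
[ 5  -2  3      0  |   -1 ]
[ 0  -1  4      3  |   12 ]
[ 0   0  3     -2  |  -13 ]
[ 0   0  0  -51/5  |  -51 ]
Back-substitution:
v = (-51) / (-51/5) = 5
u = (-13 - (-2)*(5)) / 3 = -1
t = (12 - (4)*(-1) - (3)*(5)) / -1 = -1
s = (-1 - (-2)*(-1) - (3)*(-1)) / 5 = 0

(0, -1, -1, 5)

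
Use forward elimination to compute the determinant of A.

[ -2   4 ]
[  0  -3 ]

Forward elimination:
Upper-triangular form:
[ -2   4 ]
[  0  -3 ]
det(A) = (-1)^0 * (-2) * (-3) = 6  (0 row swaps -> sign +1)

det(A) = 6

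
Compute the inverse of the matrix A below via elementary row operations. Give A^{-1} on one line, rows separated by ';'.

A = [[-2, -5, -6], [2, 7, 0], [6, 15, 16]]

Gauss-Jordan on [A | I]:
R1 <- (1/-2)*R1:  [    1   5/2     3  |  -1/2     0     0 ]
R2 <- R2 - (2)*R1:  [  0   2  -6  |   1   1   0 ]
R3 <- R3 - (6)*R1:  [  0   0  -2  |   3   0   1 ]
R2 <- (1/2)*R2:  [   0    1   -3  |  1/2  1/2    0 ]
R1 <- R1 - (5/2)*R2:  [    1     0  21/2  |  -7/4  -5/4     0 ]
R3 <- (1/-2)*R3:  [    0     0     1  |  -3/2     0  -1/2 ]
R1 <- R1 - (21/2)*R3:  [    1     0     0  |    14  -5/4  21/4 ]
R2 <- R2 - (-3)*R3:  [    0     1     0  |    -4   1/2  -3/2 ]
Right block of [I | A^{-1}] is the inverse:
[   14  -5/4  21/4 ]
[   -4   1/2  -3/2 ]
[ -3/2     0  -1/2 ]

inverse = [14 -5/4 21/4; -4 1/2 -3/2; -3/2 0 -1/2]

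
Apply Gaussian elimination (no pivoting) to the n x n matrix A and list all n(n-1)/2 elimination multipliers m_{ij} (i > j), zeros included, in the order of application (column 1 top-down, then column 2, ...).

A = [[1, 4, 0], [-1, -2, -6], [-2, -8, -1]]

Forward elimination:
R2 <- R2 - (-1)*R1:  [  0   2  -6 ]
R3 <- R3 - (-2)*R1:  [  0   0  -1 ]
R3: entry in column 2 is already 0 -> m_{32} = 0 (no row operation needed)
Multipliers (in order of application): m_{21} = -1, m_{31} = -2, m_{32} = 0

multipliers: -1, -2, 0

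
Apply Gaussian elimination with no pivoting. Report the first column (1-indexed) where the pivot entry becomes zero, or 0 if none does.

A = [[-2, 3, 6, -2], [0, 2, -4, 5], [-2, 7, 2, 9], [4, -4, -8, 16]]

Naive forward elimination:
R3 <- R3 - (1)*R1:  [  0   4  -4  11 ]
R4 <- R4 - (-2)*R1:  [  0   2   4  12 ]
R3 <- R3 - (2)*R2:  [ 0  0  4  1 ]
R4 <- R4 - (1)*R2:  [ 0  0  8  7 ]
R4 <- R4 - (2)*R3:  [ 0  0  0  5 ]
All pivots nonzero; naive elimination completes without hitting a zero pivot.

first zero-pivot column = 0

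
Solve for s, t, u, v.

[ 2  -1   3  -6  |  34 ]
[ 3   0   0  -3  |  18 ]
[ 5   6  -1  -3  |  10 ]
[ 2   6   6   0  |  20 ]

Forward elimination on [A|b]:
R2 <- R2 - (3/2)*R1:  [    0   3/2  -9/2     6   -33 ]
R3 <- R3 - (5/2)*R1:  [     0   17/2  -17/2     12    -75 ]
R4 <- R4 - (1)*R1:  [   0    7    3    6  -14 ]
R3 <- R3 - (17/3)*R2:  [   0    0   17  -22  112 ]
R4 <- R4 - (14/3)*R2:  [   0    0   24  -22  140 ]
R4 <- R4 - (24/17)*R3:  [       0        0        0   154/17  -308/17 ]
Row echelon form:
[ 2   -1     3      -6  |       34 ]
[ 0  3/2  -9/2       6  |      -33 ]
[ 0    0    17     -22  |      112 ]
[ 0    0     0  154/17  |  -308/17 ]
Back-substitution:
v = (-308/17) / (154/17) = -2
u = (112 - (-22)*(-2)) / 17 = 4
t = (-33 - (-9/2)*(4) - (6)*(-2)) / (3/2) = -2
s = (34 - (-1)*(-2) - (3)*(4) - (-6)*(-2)) / 2 = 4

(4, -2, 4, -2)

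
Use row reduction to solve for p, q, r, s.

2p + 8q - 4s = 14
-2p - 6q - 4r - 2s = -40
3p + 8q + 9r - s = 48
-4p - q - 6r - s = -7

Forward elimination on [A|b]:
R2 <- R2 - (-1)*R1:  [   0    2   -4   -6  -26 ]
R3 <- R3 - (3/2)*R1:  [  0  -4   9   5  27 ]
R4 <- R4 - (-2)*R1:  [  0  15  -6  -9  21 ]
R3 <- R3 - (-2)*R2:  [   0    0    1   -7  -25 ]
R4 <- R4 - (15/2)*R2:  [   0    0   24   36  216 ]
R4 <- R4 - (24)*R3:  [   0    0    0  204  816 ]
Row echelon form:
[ 2  8   0   -4  |   14 ]
[ 0  2  -4   -6  |  -26 ]
[ 0  0   1   -7  |  -25 ]
[ 0  0   0  204  |  816 ]
Back-substitution:
s = (816) / 204 = 4
r = (-25 - (-7)*(4)) / 1 = 3
q = (-26 - (-4)*(3) - (-6)*(4)) / 2 = 5
p = (14 - (8)*(5) - (-4)*(4)) / 2 = -5

(-5, 5, 3, 4)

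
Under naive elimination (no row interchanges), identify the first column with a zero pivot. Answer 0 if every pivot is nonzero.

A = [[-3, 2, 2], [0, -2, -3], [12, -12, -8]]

Naive forward elimination:
R3 <- R3 - (-4)*R1:  [  0  -4   0 ]
R3 <- R3 - (2)*R2:  [ 0  0  6 ]
All pivots nonzero; naive elimination completes without hitting a zero pivot.

first zero-pivot column = 0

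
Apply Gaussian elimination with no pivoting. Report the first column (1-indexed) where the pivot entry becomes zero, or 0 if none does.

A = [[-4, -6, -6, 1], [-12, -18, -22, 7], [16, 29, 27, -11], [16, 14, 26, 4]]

first zero-pivot column = 2

Naive forward elimination:
R2 <- R2 - (3)*R1:  [  0   0  -4   4 ]
R3 <- R3 - (-4)*R1:  [  0   5   3  -7 ]
R4 <- R4 - (-4)*R1:  [   0  -10    2    8 ]
Matrix at this point:
[ -4   -6  -6   1 ]
[  0    0  -4   4 ]
[  0    5   3  -7 ]
[  0  -10   2   8 ]
Pivot entry (2,2) is zero but row 3 has 5 in column 2 -> naive elimination stops; a row interchange (e.g. R2 <-> R3) would be required here.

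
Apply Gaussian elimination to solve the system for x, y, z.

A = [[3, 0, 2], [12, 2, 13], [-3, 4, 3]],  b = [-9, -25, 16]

(-5, -2, 3)

Forward elimination on [A|b]:
R2 <- R2 - (4)*R1:  [  0   2   5  11 ]
R3 <- R3 - (-1)*R1:  [ 0  4  5  7 ]
R3 <- R3 - (2)*R2:  [   0    0   -5  -15 ]
Row echelon form:
[ 3  0   2  |   -9 ]
[ 0  2   5  |   11 ]
[ 0  0  -5  |  -15 ]
Back-substitution:
z = (-15) / -5 = 3
y = (11 - (5)*(3)) / 2 = -2
x = (-9 - (2)*(3)) / 3 = -5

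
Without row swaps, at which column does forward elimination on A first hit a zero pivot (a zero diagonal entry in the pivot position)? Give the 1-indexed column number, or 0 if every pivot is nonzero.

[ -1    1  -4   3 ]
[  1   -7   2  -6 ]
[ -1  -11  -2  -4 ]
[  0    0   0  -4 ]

first zero-pivot column = 0

Naive forward elimination:
R2 <- R2 - (-1)*R1:  [  0  -6  -2  -3 ]
R3 <- R3 - (1)*R1:  [   0  -12    2   -7 ]
R3 <- R3 - (2)*R2:  [  0   0   6  -1 ]
All pivots nonzero; naive elimination completes without hitting a zero pivot.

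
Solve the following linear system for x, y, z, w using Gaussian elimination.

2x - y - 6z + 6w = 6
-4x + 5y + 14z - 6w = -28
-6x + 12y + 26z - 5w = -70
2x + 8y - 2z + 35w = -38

Forward elimination on [A|b]:
R2 <- R2 - (-2)*R1:  [   0    3    2    6  -16 ]
R3 <- R3 - (-3)*R1:  [   0    9    8   13  -52 ]
R4 <- R4 - (1)*R1:  [   0    9    4   29  -44 ]
R3 <- R3 - (3)*R2:  [  0   0   2  -5  -4 ]
R4 <- R4 - (3)*R2:  [  0   0  -2  11   4 ]
R4 <- R4 - (-1)*R3:  [ 0  0  0  6  0 ]
Row echelon form:
[ 2  -1  -6   6  |    6 ]
[ 0   3   2   6  |  -16 ]
[ 0   0   2  -5  |   -4 ]
[ 0   0   0   6  |    0 ]
Back-substitution:
w = (0) / 6 = 0
z = (-4 - (-5)*(0)) / 2 = -2
y = (-16 - (2)*(-2) - (6)*(0)) / 3 = -4
x = (6 - (-1)*(-4) - (-6)*(-2) - (6)*(0)) / 2 = -5

(-5, -4, -2, 0)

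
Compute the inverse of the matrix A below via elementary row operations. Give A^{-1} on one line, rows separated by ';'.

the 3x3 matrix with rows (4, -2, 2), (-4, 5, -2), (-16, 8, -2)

inverse = [1/12 1/6 -1/12; 1/3 1/3 0; 2/3 0 1/6]

Gauss-Jordan on [A | I]:
R1 <- (1/4)*R1:  [    1  -1/2   1/2  |   1/4     0     0 ]
R2 <- R2 - (-4)*R1:  [ 0  3  0  |  1  1  0 ]
R3 <- R3 - (-16)*R1:  [ 0  0  6  |  4  0  1 ]
R2 <- (1/3)*R2:  [   0    1    0  |  1/3  1/3    0 ]
R1 <- R1 - (-1/2)*R2:  [    1     0   1/2  |  5/12   1/6     0 ]
R3 <- (1/6)*R3:  [   0    0    1  |  2/3    0  1/6 ]
R1 <- R1 - (1/2)*R3:  [     1      0      0  |   1/12    1/6  -1/12 ]
Right block of [I | A^{-1}] is the inverse:
[ 1/12  1/6  -1/12 ]
[  1/3  1/3      0 ]
[  2/3    0    1/6 ]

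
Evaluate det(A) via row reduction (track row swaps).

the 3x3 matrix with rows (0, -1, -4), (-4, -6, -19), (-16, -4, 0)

Forward elimination:
R1 <-> R2   (pivot in column 1 was zero)
[  -4  -6  -19 ]
[   0  -1   -4 ]
[ -16  -4    0 ]
R3 <- R3 - (4)*R1:  [  0  20  76 ]
R3 <- R3 - (-20)*R2:  [  0   0  -4 ]
Upper-triangular form:
[ -4  -6  -19 ]
[  0  -1   -4 ]
[  0   0   -4 ]
det(A) = (-1)^1 * (-4) * (-1) * (-4) = 16  (1 row swap -> sign -1)

det(A) = 16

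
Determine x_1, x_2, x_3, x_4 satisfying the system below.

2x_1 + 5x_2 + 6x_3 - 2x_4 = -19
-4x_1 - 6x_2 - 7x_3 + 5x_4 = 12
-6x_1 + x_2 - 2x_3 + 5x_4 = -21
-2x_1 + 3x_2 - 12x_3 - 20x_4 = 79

(3, -1, -4, -2)

Forward elimination on [A|b]:
R2 <- R2 - (-2)*R1:  [   0    4    5    1  -26 ]
R3 <- R3 - (-3)*R1:  [   0   16   16   -1  -78 ]
R4 <- R4 - (-1)*R1:  [   0    8   -6  -22   60 ]
R3 <- R3 - (4)*R2:  [  0   0  -4  -5  26 ]
R4 <- R4 - (2)*R2:  [   0    0  -16  -24  112 ]
R4 <- R4 - (4)*R3:  [  0   0   0  -4   8 ]
Row echelon form:
[ 2  5   6  -2  |  -19 ]
[ 0  4   5   1  |  -26 ]
[ 0  0  -4  -5  |   26 ]
[ 0  0   0  -4  |    8 ]
Back-substitution:
x_4 = (8) / -4 = -2
x_3 = (26 - (-5)*(-2)) / -4 = -4
x_2 = (-26 - (5)*(-4) - (1)*(-2)) / 4 = -1
x_1 = (-19 - (5)*(-1) - (6)*(-4) - (-2)*(-2)) / 2 = 3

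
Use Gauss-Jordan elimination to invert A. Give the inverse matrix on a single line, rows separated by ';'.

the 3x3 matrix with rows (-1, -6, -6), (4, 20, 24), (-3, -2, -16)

inverse = [-34 -21/2 -3; -1 -1/4 0; 13/2 2 1/2]

Gauss-Jordan on [A | I]:
R1 <- (1/-1)*R1:  [  1   6   6  |  -1   0   0 ]
R2 <- R2 - (4)*R1:  [  0  -4   0  |   4   1   0 ]
R3 <- R3 - (-3)*R1:  [  0  16   2  |  -3   0   1 ]
R2 <- (1/-4)*R2:  [    0     1     0  |    -1  -1/4     0 ]
R1 <- R1 - (6)*R2:  [   1    0    6  |    5  3/2    0 ]
R3 <- R3 - (16)*R2:  [  0   0   2  |  13   4   1 ]
R3 <- (1/2)*R3:  [    0     0     1  |  13/2     2   1/2 ]
R1 <- R1 - (6)*R3:  [     1      0      0  |    -34  -21/2     -3 ]
Right block of [I | A^{-1}] is the inverse:
[  -34  -21/2   -3 ]
[   -1   -1/4    0 ]
[ 13/2      2  1/2 ]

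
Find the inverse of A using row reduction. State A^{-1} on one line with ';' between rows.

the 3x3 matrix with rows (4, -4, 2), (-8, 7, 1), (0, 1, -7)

inverse = [-25/4 -13/4 -9/4; -7 -7/2 -5/2; -1 -1/2 -1/2]

Gauss-Jordan on [A | I]:
R1 <- (1/4)*R1:  [   1   -1  1/2  |  1/4    0    0 ]
R2 <- R2 - (-8)*R1:  [  0  -1   5  |   2   1   0 ]
R2 <- (1/-1)*R2:  [  0   1  -5  |  -2  -1   0 ]
R1 <- R1 - (-1)*R2:  [    1     0  -9/2  |  -7/4    -1     0 ]
R3 <- R3 - (1)*R2:  [  0   0  -2  |   2   1   1 ]
R3 <- (1/-2)*R3:  [    0     0     1  |    -1  -1/2  -1/2 ]
R1 <- R1 - (-9/2)*R3:  [     1      0      0  |  -25/4  -13/4   -9/4 ]
R2 <- R2 - (-5)*R3:  [    0     1     0  |    -7  -7/2  -5/2 ]
Right block of [I | A^{-1}] is the inverse:
[ -25/4  -13/4  -9/4 ]
[    -7   -7/2  -5/2 ]
[    -1   -1/2  -1/2 ]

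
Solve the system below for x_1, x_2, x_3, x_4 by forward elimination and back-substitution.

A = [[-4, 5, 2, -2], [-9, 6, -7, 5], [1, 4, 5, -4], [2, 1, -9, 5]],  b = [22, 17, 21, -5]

Forward elimination on [A|b]:
R2 <- R2 - (9/4)*R1:  [     0  -21/4  -23/2   19/2  -65/2 ]
R3 <- R3 - (-1/4)*R1:  [    0  21/4  11/2  -9/2  53/2 ]
R4 <- R4 - (-1/2)*R1:  [   0  7/2   -8    4    6 ]
R3 <- R3 - (-1)*R2:  [  0   0  -6   5  -6 ]
R4 <- R4 - (-2/3)*R2:  [     0      0  -47/3   31/3  -47/3 ]
R4 <- R4 - (47/18)*R3:  [      0       0       0  -49/18       0 ]
Row echelon form:
[ -4      5      2      -2  |     22 ]
[  0  -21/4  -23/2    19/2  |  -65/2 ]
[  0      0     -6       5  |     -6 ]
[  0      0      0  -49/18  |      0 ]
Back-substitution:
x_4 = (0) / (-49/18) = 0
x_3 = (-6 - (5)*(0)) / -6 = 1
x_2 = (-65/2 - (-23/2)*(1) - (19/2)*(0)) / (-21/4) = 4
x_1 = (22 - (5)*(4) - (2)*(1) - (-2)*(0)) / -4 = 0

(0, 4, 1, 0)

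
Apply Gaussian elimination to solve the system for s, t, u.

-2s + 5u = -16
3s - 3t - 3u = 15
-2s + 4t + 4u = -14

(3, 0, -2)

Forward elimination on [A|b]:
R2 <- R2 - (-3/2)*R1:  [   0   -3  9/2   -9 ]
R3 <- R3 - (1)*R1:  [  0   4  -1   2 ]
R3 <- R3 - (-4/3)*R2:  [   0    0    5  -10 ]
Row echelon form:
[ -2   0    5  |  -16 ]
[  0  -3  9/2  |   -9 ]
[  0   0    5  |  -10 ]
Back-substitution:
u = (-10) / 5 = -2
t = (-9 - (9/2)*(-2)) / -3 = 0
s = (-16 - (5)*(-2)) / -2 = 3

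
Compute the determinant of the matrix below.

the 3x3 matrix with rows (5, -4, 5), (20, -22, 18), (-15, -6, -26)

det(A) = 150

Forward elimination:
R2 <- R2 - (4)*R1:  [  0  -6  -2 ]
R3 <- R3 - (-3)*R1:  [   0  -18  -11 ]
R3 <- R3 - (3)*R2:  [  0   0  -5 ]
Upper-triangular form:
[ 5  -4   5 ]
[ 0  -6  -2 ]
[ 0   0  -5 ]
det(A) = (-1)^0 * (5) * (-6) * (-5) = 150  (0 row swaps -> sign +1)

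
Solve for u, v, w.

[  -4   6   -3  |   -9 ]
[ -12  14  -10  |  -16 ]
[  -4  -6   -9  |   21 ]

(-3, -3, 1)

Forward elimination on [A|b]:
R2 <- R2 - (3)*R1:  [  0  -4  -1  11 ]
R3 <- R3 - (1)*R1:  [   0  -12   -6   30 ]
R3 <- R3 - (3)*R2:  [  0   0  -3  -3 ]
Row echelon form:
[ -4   6  -3  |  -9 ]
[  0  -4  -1  |  11 ]
[  0   0  -3  |  -3 ]
Back-substitution:
w = (-3) / -3 = 1
v = (11 - (-1)*(1)) / -4 = -3
u = (-9 - (6)*(-3) - (-3)*(1)) / -4 = -3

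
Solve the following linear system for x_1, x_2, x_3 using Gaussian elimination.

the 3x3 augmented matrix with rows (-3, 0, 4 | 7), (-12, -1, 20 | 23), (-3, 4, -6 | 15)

Forward elimination on [A|b]:
R2 <- R2 - (4)*R1:  [  0  -1   4  -5 ]
R3 <- R3 - (1)*R1:  [   0    4  -10    8 ]
R3 <- R3 - (-4)*R2:  [   0    0    6  -12 ]
Row echelon form:
[ -3   0  4  |    7 ]
[  0  -1  4  |   -5 ]
[  0   0  6  |  -12 ]
Back-substitution:
x_3 = (-12) / 6 = -2
x_2 = (-5 - (4)*(-2)) / -1 = -3
x_1 = (7 - (4)*(-2)) / -3 = -5

(-5, -3, -2)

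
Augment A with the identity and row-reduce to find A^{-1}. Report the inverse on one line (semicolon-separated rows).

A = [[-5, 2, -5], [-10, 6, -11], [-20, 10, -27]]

Gauss-Jordan on [A | I]:
R1 <- (1/-5)*R1:  [    1  -2/5     1  |  -1/5     0     0 ]
R2 <- R2 - (-10)*R1:  [  0   2  -1  |  -2   1   0 ]
R3 <- R3 - (-20)*R1:  [  0   2  -7  |  -4   0   1 ]
R2 <- (1/2)*R2:  [    0     1  -1/2  |    -1   1/2     0 ]
R1 <- R1 - (-2/5)*R2:  [    1     0   4/5  |  -3/5   1/5     0 ]
R3 <- R3 - (2)*R2:  [  0   0  -6  |  -2  -1   1 ]
R3 <- (1/-6)*R3:  [    0     0     1  |   1/3   1/6  -1/6 ]
R1 <- R1 - (4/5)*R3:  [      1       0       0  |  -13/15    1/15    2/15 ]
R2 <- R2 - (-1/2)*R3:  [     0      1      0  |   -5/6   7/12  -1/12 ]
Right block of [I | A^{-1}] is the inverse:
[ -13/15  1/15   2/15 ]
[   -5/6  7/12  -1/12 ]
[    1/3   1/6   -1/6 ]

inverse = [-13/15 1/15 2/15; -5/6 7/12 -1/12; 1/3 1/6 -1/6]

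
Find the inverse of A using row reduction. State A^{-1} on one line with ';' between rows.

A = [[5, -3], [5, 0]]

Gauss-Jordan on [A | I]:
R1 <- (1/5)*R1:  [    1  -3/5  |   1/5     0 ]
R2 <- R2 - (5)*R1:  [  0   3  |  -1   1 ]
R2 <- (1/3)*R2:  [    0     1  |  -1/3   1/3 ]
R1 <- R1 - (-3/5)*R2:  [   1    0  |    0  1/5 ]
Right block of [I | A^{-1}] is the inverse:
[    0  1/5 ]
[ -1/3  1/3 ]

inverse = [0 1/5; -1/3 1/3]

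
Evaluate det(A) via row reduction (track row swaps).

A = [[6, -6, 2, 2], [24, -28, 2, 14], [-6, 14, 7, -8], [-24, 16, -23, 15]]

Forward elimination:
R2 <- R2 - (4)*R1:  [  0  -4  -6   6 ]
R3 <- R3 - (-1)*R1:  [  0   8   9  -6 ]
R4 <- R4 - (-4)*R1:  [   0   -8  -15   23 ]
R3 <- R3 - (-2)*R2:  [  0   0  -3   6 ]
R4 <- R4 - (2)*R2:  [  0   0  -3  11 ]
R4 <- R4 - (1)*R3:  [ 0  0  0  5 ]
Upper-triangular form:
[ 6  -6   2  2 ]
[ 0  -4  -6  6 ]
[ 0   0  -3  6 ]
[ 0   0   0  5 ]
det(A) = (-1)^0 * (6) * (-4) * (-3) * (5) = 360  (0 row swaps -> sign +1)

det(A) = 360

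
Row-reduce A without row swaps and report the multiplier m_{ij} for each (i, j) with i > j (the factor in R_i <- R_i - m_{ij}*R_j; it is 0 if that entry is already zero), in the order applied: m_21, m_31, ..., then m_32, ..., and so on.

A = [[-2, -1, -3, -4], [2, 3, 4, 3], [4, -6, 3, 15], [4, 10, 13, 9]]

multipliers: -1, -2, -2, -4, 4, 3

Forward elimination:
R2 <- R2 - (-1)*R1:  [  0   2   1  -1 ]
R3 <- R3 - (-2)*R1:  [  0  -8  -3   7 ]
R4 <- R4 - (-2)*R1:  [ 0  8  7  1 ]
R3 <- R3 - (-4)*R2:  [ 0  0  1  3 ]
R4 <- R4 - (4)*R2:  [ 0  0  3  5 ]
R4 <- R4 - (3)*R3:  [  0   0   0  -4 ]
Multipliers (in order of application): m_{21} = -1, m_{31} = -2, m_{41} = -2, m_{32} = -4, m_{42} = 4, m_{43} = 3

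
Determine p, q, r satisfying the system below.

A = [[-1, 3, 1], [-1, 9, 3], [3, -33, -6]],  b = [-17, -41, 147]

Forward elimination on [A|b]:
R2 <- R2 - (1)*R1:  [   0    6    2  -24 ]
R3 <- R3 - (-3)*R1:  [   0  -24   -3   96 ]
R3 <- R3 - (-4)*R2:  [ 0  0  5  0 ]
Row echelon form:
[ -1  3  1  |  -17 ]
[  0  6  2  |  -24 ]
[  0  0  5  |    0 ]
Back-substitution:
r = (0) / 5 = 0
q = (-24 - (2)*(0)) / 6 = -4
p = (-17 - (3)*(-4) - (1)*(0)) / -1 = 5

(5, -4, 0)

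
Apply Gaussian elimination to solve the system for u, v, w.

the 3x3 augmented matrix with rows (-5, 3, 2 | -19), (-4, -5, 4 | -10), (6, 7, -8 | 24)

(1, -2, -4)

Forward elimination on [A|b]:
R2 <- R2 - (4/5)*R1:  [     0  -37/5   12/5   26/5 ]
R3 <- R3 - (-6/5)*R1:  [     0   53/5  -28/5    6/5 ]
R3 <- R3 - (-53/37)*R2:  [      0       0  -80/37  320/37 ]
Row echelon form:
[ -5      3       2  |     -19 ]
[  0  -37/5    12/5  |    26/5 ]
[  0      0  -80/37  |  320/37 ]
Back-substitution:
w = (320/37) / (-80/37) = -4
v = (26/5 - (12/5)*(-4)) / (-37/5) = -2
u = (-19 - (3)*(-2) - (2)*(-4)) / -5 = 1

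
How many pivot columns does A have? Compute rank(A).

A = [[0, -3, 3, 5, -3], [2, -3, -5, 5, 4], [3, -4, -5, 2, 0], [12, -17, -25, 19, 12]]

rank(A) = 3

Row reduction:
R1 <-> R2   (pivot in column 1 was zero)
[  2   -3   -5   5   4 ]
[  0   -3    3   5  -3 ]
[  3   -4   -5   2   0 ]
[ 12  -17  -25  19  12 ]
R3 <- R3 - (3/2)*R1:  [     0    1/2    5/2  -11/2     -6 ]
R4 <- R4 - (6)*R1:  [   0    1    5  -11  -12 ]
R3 <- R3 - (-1/6)*R2:  [     0      0      3  -14/3  -13/2 ]
R4 <- R4 - (-1/3)*R2:  [     0      0      6  -28/3    -13 ]
R4 <- R4 - (2)*R3:  [ 0  0  0  0  0 ]
Row echelon form:
[ 2  -3  -5      5      4 ]
[ 0  -3   3      5     -3 ]
[ 0   0   3  -14/3  -13/2 ]
[ 0   0   0      0      0 ]
Nonzero rows / pivot columns: 3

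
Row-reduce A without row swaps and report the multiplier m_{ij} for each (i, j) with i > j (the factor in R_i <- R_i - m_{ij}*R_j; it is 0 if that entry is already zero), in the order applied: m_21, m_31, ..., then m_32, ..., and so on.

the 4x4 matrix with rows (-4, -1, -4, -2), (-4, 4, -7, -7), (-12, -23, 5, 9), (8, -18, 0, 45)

Forward elimination:
R2 <- R2 - (1)*R1:  [  0   5  -3  -5 ]
R3 <- R3 - (3)*R1:  [   0  -20   17   15 ]
R4 <- R4 - (-2)*R1:  [   0  -20   -8   41 ]
R3 <- R3 - (-4)*R2:  [  0   0   5  -5 ]
R4 <- R4 - (-4)*R2:  [   0    0  -20   21 ]
R4 <- R4 - (-4)*R3:  [ 0  0  0  1 ]
Multipliers (in order of application): m_{21} = 1, m_{31} = 3, m_{41} = -2, m_{32} = -4, m_{42} = -4, m_{43} = -4

multipliers: 1, 3, -2, -4, -4, -4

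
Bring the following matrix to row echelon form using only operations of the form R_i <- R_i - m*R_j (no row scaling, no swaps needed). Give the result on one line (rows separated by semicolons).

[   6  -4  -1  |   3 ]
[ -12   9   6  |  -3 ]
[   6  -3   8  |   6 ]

Forward elimination:
R2 <- R2 - (-2)*R1:  [ 0  1  4  3 ]
R3 <- R3 - (1)*R1:  [ 0  1  9  3 ]
R3 <- R3 - (1)*R2:  [ 0  0  5  0 ]
Row echelon form:
[ 6  -4  -1  |  3 ]
[ 0   1   4  |  3 ]
[ 0   0   5  |  0 ]

REF = [6 -4 -1 3; 0 1 4 3; 0 0 5 0]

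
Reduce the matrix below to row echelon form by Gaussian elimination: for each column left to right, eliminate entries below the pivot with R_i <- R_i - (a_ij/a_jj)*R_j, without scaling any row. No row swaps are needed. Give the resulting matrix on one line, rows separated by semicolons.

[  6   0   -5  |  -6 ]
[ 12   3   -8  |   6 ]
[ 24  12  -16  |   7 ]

Forward elimination:
R2 <- R2 - (2)*R1:  [  0   3   2  18 ]
R3 <- R3 - (4)*R1:  [  0  12   4  31 ]
R3 <- R3 - (4)*R2:  [   0    0   -4  -41 ]
Row echelon form:
[ 6  0  -5  |   -6 ]
[ 0  3   2  |   18 ]
[ 0  0  -4  |  -41 ]

REF = [6 0 -5 -6; 0 3 2 18; 0 0 -4 -41]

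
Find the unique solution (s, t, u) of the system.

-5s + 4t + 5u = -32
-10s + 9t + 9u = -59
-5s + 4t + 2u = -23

(5, 2, -3)

Forward elimination on [A|b]:
R2 <- R2 - (2)*R1:  [  0   1  -1   5 ]
R3 <- R3 - (1)*R1:  [  0   0  -3   9 ]
Row echelon form:
[ -5  4   5  |  -32 ]
[  0  1  -1  |    5 ]
[  0  0  -3  |    9 ]
Back-substitution:
u = (9) / -3 = -3
t = (5 - (-1)*(-3)) / 1 = 2
s = (-32 - (4)*(2) - (5)*(-3)) / -5 = 5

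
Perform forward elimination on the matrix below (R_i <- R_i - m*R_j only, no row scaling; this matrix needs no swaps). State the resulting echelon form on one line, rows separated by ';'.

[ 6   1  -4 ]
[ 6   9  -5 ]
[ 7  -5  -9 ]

REF = [6 1 -4; 0 8 -1; 0 0 -245/48]

Forward elimination:
R2 <- R2 - (1)*R1:  [  0   8  -1 ]
R3 <- R3 - (7/6)*R1:  [     0  -37/6  -13/3 ]
R3 <- R3 - (-37/48)*R2:  [       0        0  -245/48 ]
Row echelon form:
[ 6  1       -4 ]
[ 0  8       -1 ]
[ 0  0  -245/48 ]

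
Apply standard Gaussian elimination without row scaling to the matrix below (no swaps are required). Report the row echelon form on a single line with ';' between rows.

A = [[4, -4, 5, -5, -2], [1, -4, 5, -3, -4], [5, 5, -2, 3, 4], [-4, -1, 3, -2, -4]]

Forward elimination:
R2 <- R2 - (1/4)*R1:  [    0    -3  15/4  -7/4  -7/2 ]
R3 <- R3 - (5/4)*R1:  [     0     10  -33/4   37/4   13/2 ]
R4 <- R4 - (-1)*R1:  [  0  -5   8  -7  -6 ]
R3 <- R3 - (-10/3)*R2:  [     0      0   17/4  41/12  -31/6 ]
R4 <- R4 - (5/3)*R2:  [      0       0     7/4  -49/12    -1/6 ]
R4 <- R4 - (7/17)*R3:  [       0        0        0  -280/51   100/51 ]
Row echelon form:
[ 4  -4     5       -5      -2 ]
[ 0  -3  15/4     -7/4    -7/2 ]
[ 0   0  17/4    41/12   -31/6 ]
[ 0   0     0  -280/51  100/51 ]

REF = [4 -4 5 -5 -2; 0 -3 15/4 -7/4 -7/2; 0 0 17/4 41/12 -31/6; 0 0 0 -280/51 100/51]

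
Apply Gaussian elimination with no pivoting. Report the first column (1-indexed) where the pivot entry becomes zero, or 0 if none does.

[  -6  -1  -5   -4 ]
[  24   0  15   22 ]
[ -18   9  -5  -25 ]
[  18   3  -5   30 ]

first zero-pivot column = 0

Naive forward elimination:
R2 <- R2 - (-4)*R1:  [  0  -4  -5   6 ]
R3 <- R3 - (3)*R1:  [   0   12   10  -13 ]
R4 <- R4 - (-3)*R1:  [   0    0  -20   18 ]
R3 <- R3 - (-3)*R2:  [  0   0  -5   5 ]
R4 <- R4 - (4)*R3:  [  0   0   0  -2 ]
All pivots nonzero; naive elimination completes without hitting a zero pivot.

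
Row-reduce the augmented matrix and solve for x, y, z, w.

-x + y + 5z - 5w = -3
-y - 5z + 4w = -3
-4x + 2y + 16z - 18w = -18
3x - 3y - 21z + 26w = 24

(3, 0, 3, 3)

Forward elimination on [A|b]:
R3 <- R3 - (4)*R1:  [  0  -2  -4   2  -6 ]
R4 <- R4 - (-3)*R1:  [  0   0  -6  11  15 ]
R3 <- R3 - (2)*R2:  [  0   0   6  -6   0 ]
R4 <- R4 - (-1)*R3:  [  0   0   0   5  15 ]
Row echelon form:
[ -1   1   5  -5  |  -3 ]
[  0  -1  -5   4  |  -3 ]
[  0   0   6  -6  |   0 ]
[  0   0   0   5  |  15 ]
Back-substitution:
w = (15) / 5 = 3
z = (0 - (-6)*(3)) / 6 = 3
y = (-3 - (-5)*(3) - (4)*(3)) / -1 = 0
x = (-3 - (1)*(0) - (5)*(3) - (-5)*(3)) / -1 = 3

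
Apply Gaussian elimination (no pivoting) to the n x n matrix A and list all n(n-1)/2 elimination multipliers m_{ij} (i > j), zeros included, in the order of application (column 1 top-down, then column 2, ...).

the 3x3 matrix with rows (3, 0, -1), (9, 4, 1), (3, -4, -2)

multipliers: 3, 1, -1

Forward elimination:
R2 <- R2 - (3)*R1:  [ 0  4  4 ]
R3 <- R3 - (1)*R1:  [  0  -4  -1 ]
R3 <- R3 - (-1)*R2:  [ 0  0  3 ]
Multipliers (in order of application): m_{21} = 3, m_{31} = 1, m_{32} = -1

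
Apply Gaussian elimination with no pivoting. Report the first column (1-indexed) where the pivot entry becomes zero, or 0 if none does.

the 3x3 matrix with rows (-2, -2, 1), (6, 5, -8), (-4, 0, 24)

first zero-pivot column = 0

Naive forward elimination:
R2 <- R2 - (-3)*R1:  [  0  -1  -5 ]
R3 <- R3 - (2)*R1:  [  0   4  22 ]
R3 <- R3 - (-4)*R2:  [ 0  0  2 ]
All pivots nonzero; naive elimination completes without hitting a zero pivot.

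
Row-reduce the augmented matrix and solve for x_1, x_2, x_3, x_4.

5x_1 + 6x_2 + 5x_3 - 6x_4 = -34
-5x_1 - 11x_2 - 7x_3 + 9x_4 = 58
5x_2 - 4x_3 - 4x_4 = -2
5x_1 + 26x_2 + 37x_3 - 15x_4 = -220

(2, -2, -4, 2)

Forward elimination on [A|b]:
R2 <- R2 - (-1)*R1:  [  0  -5  -2   3  24 ]
R4 <- R4 - (1)*R1:  [    0    20    32    -9  -186 ]
R3 <- R3 - (-1)*R2:  [  0   0  -6  -1  22 ]
R4 <- R4 - (-4)*R2:  [   0    0   24    3  -90 ]
R4 <- R4 - (-4)*R3:  [  0   0   0  -1  -2 ]
Row echelon form:
[ 5   6   5  -6  |  -34 ]
[ 0  -5  -2   3  |   24 ]
[ 0   0  -6  -1  |   22 ]
[ 0   0   0  -1  |   -2 ]
Back-substitution:
x_4 = (-2) / -1 = 2
x_3 = (22 - (-1)*(2)) / -6 = -4
x_2 = (24 - (-2)*(-4) - (3)*(2)) / -5 = -2
x_1 = (-34 - (6)*(-2) - (5)*(-4) - (-6)*(2)) / 5 = 2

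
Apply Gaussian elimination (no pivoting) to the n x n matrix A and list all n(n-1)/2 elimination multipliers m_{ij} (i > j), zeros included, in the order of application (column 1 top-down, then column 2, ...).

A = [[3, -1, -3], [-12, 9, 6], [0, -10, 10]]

multipliers: -4, 0, -2

Forward elimination:
R2 <- R2 - (-4)*R1:  [  0   5  -6 ]
R3: entry in column 1 is already 0 -> m_{31} = 0 (no row operation needed)
R3 <- R3 - (-2)*R2:  [  0   0  -2 ]
Multipliers (in order of application): m_{21} = -4, m_{31} = 0, m_{32} = -2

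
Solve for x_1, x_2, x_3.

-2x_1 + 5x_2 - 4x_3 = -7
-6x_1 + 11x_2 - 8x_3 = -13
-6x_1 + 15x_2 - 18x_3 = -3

(-3, -5, -3)

Forward elimination on [A|b]:
R2 <- R2 - (3)*R1:  [  0  -4   4   8 ]
R3 <- R3 - (3)*R1:  [  0   0  -6  18 ]
Row echelon form:
[ -2   5  -4  |  -7 ]
[  0  -4   4  |   8 ]
[  0   0  -6  |  18 ]
Back-substitution:
x_3 = (18) / -6 = -3
x_2 = (8 - (4)*(-3)) / -4 = -5
x_1 = (-7 - (5)*(-5) - (-4)*(-3)) / -2 = -3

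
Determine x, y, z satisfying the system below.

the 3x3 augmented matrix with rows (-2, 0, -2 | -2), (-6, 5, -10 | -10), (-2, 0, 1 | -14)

Forward elimination on [A|b]:
R2 <- R2 - (3)*R1:  [  0   5  -4  -4 ]
R3 <- R3 - (1)*R1:  [   0    0    3  -12 ]
Row echelon form:
[ -2  0  -2  |   -2 ]
[  0  5  -4  |   -4 ]
[  0  0   3  |  -12 ]
Back-substitution:
z = (-12) / 3 = -4
y = (-4 - (-4)*(-4)) / 5 = -4
x = (-2 - (-2)*(-4)) / -2 = 5

(5, -4, -4)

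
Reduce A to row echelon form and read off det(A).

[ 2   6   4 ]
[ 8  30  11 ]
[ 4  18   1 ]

det(A) = -24

Forward elimination:
R2 <- R2 - (4)*R1:  [  0   6  -5 ]
R3 <- R3 - (2)*R1:  [  0   6  -7 ]
R3 <- R3 - (1)*R2:  [  0   0  -2 ]
Upper-triangular form:
[ 2  6   4 ]
[ 0  6  -5 ]
[ 0  0  -2 ]
det(A) = (-1)^0 * (2) * (6) * (-2) = -24  (0 row swaps -> sign +1)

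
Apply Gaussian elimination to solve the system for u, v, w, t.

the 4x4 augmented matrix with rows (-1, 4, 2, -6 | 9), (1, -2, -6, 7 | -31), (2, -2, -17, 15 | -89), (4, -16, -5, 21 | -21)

Forward elimination on [A|b]:
R2 <- R2 - (-1)*R1:  [   0    2   -4    1  -22 ]
R3 <- R3 - (-2)*R1:  [   0    6  -13    3  -71 ]
R4 <- R4 - (-4)*R1:  [  0   0   3  -3  15 ]
R3 <- R3 - (3)*R2:  [  0   0  -1   0  -5 ]
R4 <- R4 - (-3)*R3:  [  0   0   0  -3   0 ]
Row echelon form:
[ -1  4   2  -6  |    9 ]
[  0  2  -4   1  |  -22 ]
[  0  0  -1   0  |   -5 ]
[  0  0   0  -3  |    0 ]
Back-substitution:
t = (0) / -3 = 0
w = (-5) / -1 = 5
v = (-22 - (-4)*(5) - (1)*(0)) / 2 = -1
u = (9 - (4)*(-1) - (2)*(5) - (-6)*(0)) / -1 = -3

(-3, -1, 5, 0)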